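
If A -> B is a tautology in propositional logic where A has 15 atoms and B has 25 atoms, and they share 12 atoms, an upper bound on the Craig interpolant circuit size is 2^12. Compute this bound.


Shared atoms = 12
Craig interpolant size bound = 2^12
= 4096

4096


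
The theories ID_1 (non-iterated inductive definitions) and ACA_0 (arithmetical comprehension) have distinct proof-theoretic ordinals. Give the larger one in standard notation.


Proof-theoretic ordinal of ID_1 (non-iterated inductive definitions): psi_0(epsilon_{Omega+1})
Proof-theoretic ordinal of ACA_0 (arithmetical comprehension): epsilon_0
Comparing: epsilon_0 < psi_0(epsilon_{Omega+1}).
The larger ordinal is psi_0(epsilon_{Omega+1}) (from ID_1 (non-iterated inductive definitions)).

psi_0(epsilon_{Omega+1})


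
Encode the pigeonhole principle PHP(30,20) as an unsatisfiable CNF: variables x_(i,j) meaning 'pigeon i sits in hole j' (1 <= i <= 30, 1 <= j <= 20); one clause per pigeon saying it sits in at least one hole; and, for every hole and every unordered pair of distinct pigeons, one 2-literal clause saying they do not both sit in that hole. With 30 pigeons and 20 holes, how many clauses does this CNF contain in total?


PHP(30,20): 30 pigeons, 20 holes, 30*20 = 600 variables.
- pigeon clauses: one per pigeon -> 30 clauses
- hole clauses: 20 holes * C(30,2) = 20 * 435 -> 8700 clauses
Total clauses = 30 + 8700 = 8730

8730


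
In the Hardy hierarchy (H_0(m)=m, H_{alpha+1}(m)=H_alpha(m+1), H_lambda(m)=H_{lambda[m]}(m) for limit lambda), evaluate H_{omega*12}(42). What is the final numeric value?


H_{omega*12}(42):
For the Hardy hierarchy, H_{omega*k}(n) = 2^k * n.
2^12 = 4096.
4096 * 42 = 172032

172032


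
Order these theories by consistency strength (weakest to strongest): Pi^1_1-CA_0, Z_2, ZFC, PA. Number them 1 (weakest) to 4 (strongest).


Ordering by consistency strength:
1. PA
2. Pi^1_1-CA_0
3. Z_2
4. ZFC


Pi^1_1-CA_0=2, Z_2=3, ZFC=4, PA=1


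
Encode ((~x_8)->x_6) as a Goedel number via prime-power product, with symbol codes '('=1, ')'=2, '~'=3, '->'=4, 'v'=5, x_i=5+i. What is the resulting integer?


Formula: ((~x_8)->x_6)
Symbol codes: [1, 1, 3, 13, 2, 4, 11, 2]
Primes: [2, 3, 5, 7, 11, 13, 17, 19]
p_1^1 = 2^1 = 2
p_2^1 = 3^1 = 3
p_3^3 = 5^3 = 125
p_4^13 = 7^13 = 96889010407
p_5^2 = 11^2 = 121
p_6^4 = 13^4 = 28561
p_7^11 = 17^11 = 34271896307633
p_8^2 = 19^2 = 361
Product = 3106990319991970282887029533923653250

3106990319991970282887029533923653250


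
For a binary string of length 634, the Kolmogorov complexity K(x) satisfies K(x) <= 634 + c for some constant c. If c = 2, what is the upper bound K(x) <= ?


K(x) <= |x| + c = 634 + 2 = 636

636


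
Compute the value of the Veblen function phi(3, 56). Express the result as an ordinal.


phi(3, 56):
phi(3, beta) = eta_beta (the beta-th eta number, fixed point of zeta).
phi(3, 56) = eta_56

eta_56


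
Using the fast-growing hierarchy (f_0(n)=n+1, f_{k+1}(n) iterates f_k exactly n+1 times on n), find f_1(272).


f_1(272) = f_0^273(272)
f_0 adds 1 each time, applied 273 times.
f_1(272) = 272 + 273 = 545

545


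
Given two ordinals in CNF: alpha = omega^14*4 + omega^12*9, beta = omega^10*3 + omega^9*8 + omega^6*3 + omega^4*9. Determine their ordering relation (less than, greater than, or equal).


Compare term by term from highest exponent:
alpha = omega^14*4 + omega^12*9
beta = omega^10*3 + omega^9*8 + omega^6*3 + omega^4*9
Term 1: alpha has omega^14*4, beta has omega^10*3
Term 2: alpha has omega^12*9, beta has omega^9*8
Term 3: alpha has omega^0*0, beta has omega^6*3
Term 4: alpha has omega^0*0, beta has omega^4*9
Result: alpha > beta

alpha > beta


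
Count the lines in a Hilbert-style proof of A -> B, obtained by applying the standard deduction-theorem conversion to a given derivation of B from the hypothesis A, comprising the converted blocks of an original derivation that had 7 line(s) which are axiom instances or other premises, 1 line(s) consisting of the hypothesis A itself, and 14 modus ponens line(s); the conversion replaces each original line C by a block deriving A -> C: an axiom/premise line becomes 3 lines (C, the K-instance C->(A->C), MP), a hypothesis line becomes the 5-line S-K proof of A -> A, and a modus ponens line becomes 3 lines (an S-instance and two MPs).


Deduction-theorem conversion, block by block:
- 7 axiom/premise lines -> 3 lines each = 21
- 1 hypothesis lines -> 5 lines each (identity proof A->A) = 5
- 14 MP lines -> 3 lines each (S-instance, MP, MP) = 42
Total = 21 + 5 + 42 = 68 lines.

68


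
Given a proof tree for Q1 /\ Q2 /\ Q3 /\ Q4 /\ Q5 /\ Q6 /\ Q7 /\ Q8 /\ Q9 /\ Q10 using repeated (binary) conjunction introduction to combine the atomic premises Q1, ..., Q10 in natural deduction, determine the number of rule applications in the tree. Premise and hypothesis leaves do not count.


The target conjunction has 10 conjuncts, i.e. 9 binary /\ connectives.
Each conjunction-intro joins two pieces, so 10 atoms require 10-1 = 9 applications.
Total inference nodes = 9

9


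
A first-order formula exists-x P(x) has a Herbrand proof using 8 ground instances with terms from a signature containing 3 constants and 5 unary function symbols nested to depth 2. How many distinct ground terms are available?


Herbrand terms by depth:
Depth 0: 3 constants
Depth 1: 15 new terms (running total: 18)
Depth 2: 75 new terms (running total: 93)
Total distinct ground terms = 93

93


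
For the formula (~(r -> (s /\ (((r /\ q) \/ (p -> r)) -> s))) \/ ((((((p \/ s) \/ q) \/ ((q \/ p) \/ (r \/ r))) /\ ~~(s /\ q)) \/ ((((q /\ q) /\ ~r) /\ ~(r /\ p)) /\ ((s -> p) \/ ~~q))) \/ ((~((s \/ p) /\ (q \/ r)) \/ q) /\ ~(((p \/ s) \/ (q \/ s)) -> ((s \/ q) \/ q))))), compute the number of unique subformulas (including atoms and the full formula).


Formula: (~(r -> (s /\ (((r /\ q) \/ (p -> r)) -> s))) \/ ((((((p \/ s) \/ q) \/ ((q \/ p) \/ (r \/ r))) /\ ~~(s /\ q)) \/ ((((q /\ q) /\ ~r) /\ ~(r /\ p)) /\ ((s -> p) \/ ~~q))) \/ ((~((s \/ p) /\ (q \/ r)) \/ q) /\ ~(((p \/ s) \/ (q \/ s)) -> ((s \/ q) \/ q)))))
Subformulas found:
  1. r
  2. p
  3. q
  4. s
  5. ~r
  6. ~q
  7. ~~q
  8. (q \/ p)
  9. (r /\ p)
  10. (q /\ q)
  11. (s -> p)
  12. (r \/ r)
  13. (s \/ q)
  14. (q \/ s)
  15. (p -> r)
  16. (q \/ r)
  17. (s /\ q)
  18. (r /\ q)
  19. (s \/ p)
  20. (p \/ s)
  21. ~(r /\ p)
  22. ~(s /\ q)
  23. ~~(s /\ q)
  24. ((p \/ s) \/ q)
  25. ((s \/ q) \/ q)
  26. ((q /\ q) /\ ~r)
  27. ((s -> p) \/ ~~q)
  28. ((p \/ s) \/ (q \/ s))
  29. ((s \/ p) /\ (q \/ r))
  30. ((r /\ q) \/ (p -> r))
  31. ((q \/ p) \/ (r \/ r))
  32. ~((s \/ p) /\ (q \/ r))
  33. (((r /\ q) \/ (p -> r)) -> s)
  34. (~((s \/ p) /\ (q \/ r)) \/ q)
  35. (((q /\ q) /\ ~r) /\ ~(r /\ p))
  36. (s /\ (((r /\ q) \/ (p -> r)) -> s))
  37. (r -> (s /\ (((r /\ q) \/ (p -> r)) -> s)))
  38. (((p \/ s) \/ q) \/ ((q \/ p) \/ (r \/ r)))
  39. (((p \/ s) \/ (q \/ s)) -> ((s \/ q) \/ q))
  40. ~(r -> (s /\ (((r /\ q) \/ (p -> r)) -> s)))
  41. ~(((p \/ s) \/ (q \/ s)) -> ((s \/ q) \/ q))
  42. ((((q /\ q) /\ ~r) /\ ~(r /\ p)) /\ ((s -> p) \/ ~~q))
  43. ((((p \/ s) \/ q) \/ ((q \/ p) \/ (r \/ r))) /\ ~~(s /\ q))
  44. ((~((s \/ p) /\ (q \/ r)) \/ q) /\ ~(((p \/ s) \/ (q \/ s)) -> ((s \/ q) \/ q)))
  45. (((((p \/ s) \/ q) \/ ((q \/ p) \/ (r \/ r))) /\ ~~(s /\ q)) \/ ((((q /\ q) /\ ~r) /\ ~(r /\ p)) /\ ((s -> p) \/ ~~q)))
  46. ((((((p \/ s) \/ q) \/ ((q \/ p) \/ (r \/ r))) /\ ~~(s /\ q)) \/ ((((q /\ q) /\ ~r) /\ ~(r /\ p)) /\ ((s -> p) \/ ~~q))) \/ ((~((s \/ p) /\ (q \/ r)) \/ q) /\ ~(((p \/ s) \/ (q \/ s)) -> ((s \/ q) \/ q))))
  47. (~(r -> (s /\ (((r /\ q) \/ (p -> r)) -> s))) \/ ((((((p \/ s) \/ q) \/ ((q \/ p) \/ (r \/ r))) /\ ~~(s /\ q)) \/ ((((q /\ q) /\ ~r) /\ ~(r /\ p)) /\ ((s -> p) \/ ~~q))) \/ ((~((s \/ p) /\ (q \/ r)) \/ q) /\ ~(((p \/ s) \/ (q \/ s)) -> ((s \/ q) \/ q)))))
Total distinct subformulas = 47

47


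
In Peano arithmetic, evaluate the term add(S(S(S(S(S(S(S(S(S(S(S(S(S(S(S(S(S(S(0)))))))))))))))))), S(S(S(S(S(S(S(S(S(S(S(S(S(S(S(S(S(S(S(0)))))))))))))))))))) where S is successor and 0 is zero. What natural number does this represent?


add(S^18(0), S^19(0)):
S^18(0) = 18
S^19(0) = 19
18 + 19 = 37

37


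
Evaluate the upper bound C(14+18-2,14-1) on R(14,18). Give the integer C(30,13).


R(14,18) <= C(14+18-2, 14-1) = C(30, 13)
C(30, 13) = 30! / (13! * 17!)
= 119759850

119759850


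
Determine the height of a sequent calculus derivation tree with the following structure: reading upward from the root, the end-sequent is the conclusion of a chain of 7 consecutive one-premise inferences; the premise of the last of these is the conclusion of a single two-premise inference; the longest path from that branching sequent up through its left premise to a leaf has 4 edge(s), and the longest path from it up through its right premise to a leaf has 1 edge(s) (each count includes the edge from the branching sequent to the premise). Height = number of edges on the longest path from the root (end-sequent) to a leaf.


Longest path through the left premise: 4 edges (measured from the branching sequent)
Longest path through the right premise: 1 edges
Height of the subtree rooted at the branching sequent: max(4, 1) = 4
The branching sequent sits 7 edges above the root (the chain of one-premise inferences), so height = 4 + 7 = 11

11


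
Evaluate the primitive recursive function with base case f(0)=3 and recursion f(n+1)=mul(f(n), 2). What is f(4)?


f(0) = 3
f(1) = mul(f(0), 2) = mul(3, 2) = 6
f(2) = mul(f(1), 2) = mul(6, 2) = 12
f(3) = mul(f(2), 2) = mul(12, 2) = 24
f(4) = mul(f(3), 2) = mul(24, 2) = 48


48


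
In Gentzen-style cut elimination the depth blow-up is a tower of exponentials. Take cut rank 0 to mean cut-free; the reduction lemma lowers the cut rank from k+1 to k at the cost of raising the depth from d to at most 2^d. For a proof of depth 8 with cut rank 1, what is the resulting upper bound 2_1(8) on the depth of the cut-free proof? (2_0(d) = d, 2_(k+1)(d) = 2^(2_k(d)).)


Each rank reduction sends depth d to at most 2^d; cut rank r needs r reductions.
2_0(8) = 8
2_1(8) = 2^8 = 256
Cut-free depth bound = 256

256


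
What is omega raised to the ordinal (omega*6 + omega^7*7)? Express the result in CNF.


omega^(omega*6 + omega^7*7):
In ordinal addition a term is absorbed by a following term of strictly larger exponent: 1 < 7, so omega*6 + omega^7*7 = omega^7*7.
omega raised to a CNF ordinal is a single CNF term: Result = omega^(omega^7*7)

omega^(omega^7*7)


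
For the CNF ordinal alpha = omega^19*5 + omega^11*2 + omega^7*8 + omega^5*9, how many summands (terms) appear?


CNF: omega^19*5 + omega^11*2 + omega^7*8 + omega^5*9
Count the summands separated by '+':
  term 1: omega^19*5
  term 2: omega^11*2
  term 3: omega^7*8
  term 4: omega^5*9
Total terms = 4

4


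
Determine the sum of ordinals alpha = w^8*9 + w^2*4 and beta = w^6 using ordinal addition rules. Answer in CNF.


Ordinal addition (w^8*9 + w^2*4) + w^6:
alpha's leading term has exponent 8 > beta's exponent 6, so it survives.
alpha's tail term has exponent 2 < beta's exponent 6, so it is absorbed by beta.
In ordinal addition, any term followed by a strictly larger-exponent term is absorbed.
Result = w^8*9 + w^6

w^8*9 + w^6


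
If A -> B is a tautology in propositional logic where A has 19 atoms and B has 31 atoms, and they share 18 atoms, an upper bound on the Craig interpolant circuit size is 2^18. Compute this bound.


Shared atoms = 18
Craig interpolant size bound = 2^18
= 262144

262144


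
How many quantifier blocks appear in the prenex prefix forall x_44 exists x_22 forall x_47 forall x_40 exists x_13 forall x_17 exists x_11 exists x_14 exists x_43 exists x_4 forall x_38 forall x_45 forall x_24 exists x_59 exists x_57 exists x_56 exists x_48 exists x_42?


Alternations = 7.
Blocks = alternations + 1 = 8

8


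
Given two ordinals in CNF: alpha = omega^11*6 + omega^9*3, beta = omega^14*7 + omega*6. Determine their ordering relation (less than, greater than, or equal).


Compare term by term from highest exponent:
alpha = omega^11*6 + omega^9*3
beta = omega^14*7 + omega*6
Term 1: alpha has omega^11*6, beta has omega^14*7
Term 2: alpha has omega^9*3, beta has omega^1*6
Result: alpha < beta

alpha < beta


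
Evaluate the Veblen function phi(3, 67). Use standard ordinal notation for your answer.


phi(3, 67):
phi(3, beta) = eta_beta (the beta-th eta number, fixed point of zeta).
phi(3, 67) = eta_67

eta_67


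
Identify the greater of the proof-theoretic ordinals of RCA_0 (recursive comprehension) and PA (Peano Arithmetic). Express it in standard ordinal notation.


Proof-theoretic ordinal of RCA_0 (recursive comprehension): omega^omega
Proof-theoretic ordinal of PA (Peano Arithmetic): epsilon_0
Comparing: omega^omega < epsilon_0.
The larger ordinal is epsilon_0 (from PA (Peano Arithmetic)).

epsilon_0


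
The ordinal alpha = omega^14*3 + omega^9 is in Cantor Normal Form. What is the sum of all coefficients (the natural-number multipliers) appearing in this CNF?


CNF: omega^14*3 + omega^9
Coefficients: 3 + 1 = 4

4


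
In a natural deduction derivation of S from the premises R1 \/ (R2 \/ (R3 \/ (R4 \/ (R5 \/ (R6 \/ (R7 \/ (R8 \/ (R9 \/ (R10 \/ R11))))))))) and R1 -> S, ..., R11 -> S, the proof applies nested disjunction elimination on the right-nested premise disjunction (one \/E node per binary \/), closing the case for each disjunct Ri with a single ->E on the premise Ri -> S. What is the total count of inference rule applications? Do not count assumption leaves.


The premise R1 \/ (R2 \/ (R3 \/ (R4 \/ (R5 \/ (R6 \/ (R7 \/ (R8 \/ (R9 \/ (R10 \/ R11))))))))) contains 11 disjuncts, hence 10 binary \/ connectives.
- Each binary \/ is eliminated once: 10 \/E nodes.
- Each of the 11 cases Ri derives S by one ->E with Ri -> S: 11 ->E nodes.
Total = 10 + 11 = 21

21


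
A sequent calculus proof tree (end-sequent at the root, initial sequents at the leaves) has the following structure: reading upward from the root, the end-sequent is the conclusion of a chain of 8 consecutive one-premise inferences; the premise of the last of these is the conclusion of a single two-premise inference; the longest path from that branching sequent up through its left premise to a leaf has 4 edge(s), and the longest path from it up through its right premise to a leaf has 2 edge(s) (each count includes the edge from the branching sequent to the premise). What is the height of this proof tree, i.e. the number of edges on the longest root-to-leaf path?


Longest path through the left premise: 4 edges (measured from the branching sequent)
Longest path through the right premise: 2 edges
Height of the subtree rooted at the branching sequent: max(4, 2) = 4
The branching sequent sits 8 edges above the root (the chain of one-premise inferences), so height = 4 + 8 = 12

12


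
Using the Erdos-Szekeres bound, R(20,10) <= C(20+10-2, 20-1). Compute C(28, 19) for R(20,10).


R(20,10) <= C(20+10-2, 20-1) = C(28, 19)
C(28, 19) = 28! / (19! * 9!)
= 6906900

6906900


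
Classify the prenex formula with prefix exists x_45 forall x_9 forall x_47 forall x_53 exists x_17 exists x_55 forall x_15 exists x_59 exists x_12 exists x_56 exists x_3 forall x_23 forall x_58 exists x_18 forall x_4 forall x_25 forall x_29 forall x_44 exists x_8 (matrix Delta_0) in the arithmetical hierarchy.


Leading quantifier is exists, so the class is Sigma.
Number of quantifier blocks = alternations + 1 = 8 + 1 = 9.
Classification: Sigma_9

Sigma_9


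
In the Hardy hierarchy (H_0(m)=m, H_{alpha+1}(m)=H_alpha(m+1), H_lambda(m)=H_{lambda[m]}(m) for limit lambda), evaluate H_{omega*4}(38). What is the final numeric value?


H_{omega*4}(38):
For the Hardy hierarchy, H_{omega*k}(n) = 2^k * n.
2^4 = 16.
16 * 38 = 608

608


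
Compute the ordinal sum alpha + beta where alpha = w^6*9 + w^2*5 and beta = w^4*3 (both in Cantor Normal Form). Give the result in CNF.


Ordinal addition (w^6*9 + w^2*5) + w^4*3:
alpha's leading term has exponent 6 > beta's exponent 4, so it survives.
alpha's tail term has exponent 2 < beta's exponent 4, so it is absorbed by beta.
In ordinal addition, any term followed by a strictly larger-exponent term is absorbed.
Result = w^6*9 + w^4*3

w^6*9 + w^4*3


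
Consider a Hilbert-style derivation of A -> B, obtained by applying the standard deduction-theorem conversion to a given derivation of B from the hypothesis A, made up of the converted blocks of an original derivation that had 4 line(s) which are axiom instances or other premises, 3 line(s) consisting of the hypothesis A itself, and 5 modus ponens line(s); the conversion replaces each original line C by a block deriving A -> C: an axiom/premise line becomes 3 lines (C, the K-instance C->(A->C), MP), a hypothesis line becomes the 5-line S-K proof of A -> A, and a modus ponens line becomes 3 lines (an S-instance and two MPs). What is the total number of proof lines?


Deduction-theorem conversion, block by block:
- 4 axiom/premise lines -> 3 lines each = 12
- 3 hypothesis lines -> 5 lines each (identity proof A->A) = 15
- 5 MP lines -> 3 lines each (S-instance, MP, MP) = 15
Total = 12 + 15 + 15 = 42 lines.

42


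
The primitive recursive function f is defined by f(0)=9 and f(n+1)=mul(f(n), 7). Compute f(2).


f(0) = 9
f(1) = mul(f(0), 7) = mul(9, 7) = 63
f(2) = mul(f(1), 7) = mul(63, 7) = 441


441


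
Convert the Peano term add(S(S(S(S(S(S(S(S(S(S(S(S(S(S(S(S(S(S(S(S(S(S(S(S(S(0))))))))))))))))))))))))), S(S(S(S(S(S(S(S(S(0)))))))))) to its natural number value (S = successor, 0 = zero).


add(S^25(0), S^9(0)):
S^25(0) = 25
S^9(0) = 9
25 + 9 = 34

34


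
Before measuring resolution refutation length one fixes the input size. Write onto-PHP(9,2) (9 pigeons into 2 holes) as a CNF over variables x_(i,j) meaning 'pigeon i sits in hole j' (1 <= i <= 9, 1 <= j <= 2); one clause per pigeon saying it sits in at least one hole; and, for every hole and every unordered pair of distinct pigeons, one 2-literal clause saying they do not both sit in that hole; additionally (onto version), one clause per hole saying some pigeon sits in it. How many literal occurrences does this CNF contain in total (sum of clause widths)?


onto-PHP(9,2): 9 pigeons, 2 holes, 9*2 = 18 variables.
- pigeon clauses: one per pigeon -> 9 clauses of width 2 -> 18 literals
- hole clauses: 2 holes * C(9,2) = 2 * 36 -> 72 clauses of width 2 -> 144 literals
- onto clauses: one per hole -> 2 clauses of width 9 -> 18 literals
Total literal occurrences = 18 + 144 + 18 = 180

180


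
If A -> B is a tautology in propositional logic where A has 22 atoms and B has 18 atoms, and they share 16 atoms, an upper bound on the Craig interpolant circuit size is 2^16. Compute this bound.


Shared atoms = 16
Craig interpolant size bound = 2^16
= 65536

65536


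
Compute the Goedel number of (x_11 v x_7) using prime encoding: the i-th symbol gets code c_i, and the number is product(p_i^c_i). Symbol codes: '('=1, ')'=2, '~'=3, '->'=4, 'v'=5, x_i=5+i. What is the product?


Formula: (x_11 v x_7)
Symbol codes: [1, 16, 5, 12, 2]
Primes: [2, 3, 5, 7, 11]
p_1^1 = 2^1 = 2
p_2^16 = 3^16 = 43046721
p_3^5 = 5^5 = 3125
p_4^12 = 7^12 = 13841287201
p_5^2 = 11^2 = 121
Product = 450590408994377927756250

450590408994377927756250


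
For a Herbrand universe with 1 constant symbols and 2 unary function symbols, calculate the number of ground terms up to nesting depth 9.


Herbrand terms by depth:
Depth 0: 1 constants
Depth 1: 2 new terms (running total: 3)
Depth 2: 4 new terms (running total: 7)
Depth 3: 8 new terms (running total: 15)
Depth 4: 16 new terms (running total: 31)
Depth 5: 32 new terms (running total: 63)
Depth 6: 64 new terms (running total: 127)
Depth 7: 128 new terms (running total: 255)
Depth 8: 256 new terms (running total: 511)
Depth 9: 512 new terms (running total: 1023)
Total distinct ground terms = 1023

1023


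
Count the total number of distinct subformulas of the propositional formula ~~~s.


Formula: ~~~s
Subformulas found:
  1. s
  2. ~s
  3. ~~s
  4. ~~~s
Total distinct subformulas = 4

4


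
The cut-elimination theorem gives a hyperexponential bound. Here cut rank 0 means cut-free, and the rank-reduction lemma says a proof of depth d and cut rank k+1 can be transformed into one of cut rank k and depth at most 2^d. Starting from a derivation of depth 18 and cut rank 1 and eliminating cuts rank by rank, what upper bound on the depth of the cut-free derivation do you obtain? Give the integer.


Each rank reduction sends depth d to at most 2^d; cut rank r needs r reductions.
2_0(18) = 18
2_1(18) = 2^18 = 262144
Cut-free depth bound = 262144

262144


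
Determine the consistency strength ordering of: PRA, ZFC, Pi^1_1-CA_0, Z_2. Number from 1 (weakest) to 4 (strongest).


Ordering by consistency strength:
1. PRA
2. Pi^1_1-CA_0
3. Z_2
4. ZFC


PRA=1, ZFC=4, Pi^1_1-CA_0=2, Z_2=3


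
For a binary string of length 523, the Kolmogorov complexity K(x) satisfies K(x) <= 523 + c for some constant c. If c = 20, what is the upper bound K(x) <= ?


K(x) <= |x| + c = 523 + 20 = 543

543


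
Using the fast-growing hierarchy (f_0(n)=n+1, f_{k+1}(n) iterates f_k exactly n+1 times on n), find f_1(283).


f_1(283) = f_0^284(283)
f_0 adds 1 each time, applied 284 times.
f_1(283) = 283 + 284 = 567

567


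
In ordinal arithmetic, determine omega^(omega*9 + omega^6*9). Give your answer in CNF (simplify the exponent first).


omega^(omega*9 + omega^6*9):
In ordinal addition a term is absorbed by a following term of strictly larger exponent: 1 < 6, so omega*9 + omega^6*9 = omega^6*9.
omega raised to a CNF ordinal is a single CNF term: Result = omega^(omega^6*9)

omega^(omega^6*9)


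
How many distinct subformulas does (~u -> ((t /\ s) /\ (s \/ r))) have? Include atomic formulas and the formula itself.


Formula: (~u -> ((t /\ s) /\ (s \/ r)))
Subformulas found:
  1. u
  2. s
  3. r
  4. t
  5. ~u
  6. (t /\ s)
  7. (s \/ r)
  8. ((t /\ s) /\ (s \/ r))
  9. (~u -> ((t /\ s) /\ (s \/ r)))
Total distinct subformulas = 9

9


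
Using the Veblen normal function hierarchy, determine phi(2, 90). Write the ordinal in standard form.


phi(2, 90):
phi(2, beta) = zeta_beta (the beta-th zeta number, fixed point of epsilon).
phi(2, 90) = zeta_90

zeta_90


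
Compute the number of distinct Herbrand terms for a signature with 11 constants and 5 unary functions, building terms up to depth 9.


Herbrand terms by depth:
Depth 0: 11 constants
Depth 1: 55 new terms (running total: 66)
Depth 2: 275 new terms (running total: 341)
Depth 3: 1375 new terms (running total: 1716)
Depth 4: 6875 new terms (running total: 8591)
Depth 5: 34375 new terms (running total: 42966)
Depth 6: 171875 new terms (running total: 214841)
Depth 7: 859375 new terms (running total: 1074216)
Depth 8: 4296875 new terms (running total: 5371091)
Depth 9: 21484375 new terms (running total: 26855466)
Total distinct ground terms = 26855466

26855466


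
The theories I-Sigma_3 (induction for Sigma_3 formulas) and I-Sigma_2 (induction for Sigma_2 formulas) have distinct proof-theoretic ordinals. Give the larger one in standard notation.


Proof-theoretic ordinal of I-Sigma_3 (induction for Sigma_3 formulas): omega^(omega^(omega^omega))
Proof-theoretic ordinal of I-Sigma_2 (induction for Sigma_2 formulas): omega^(omega^omega)
Comparing: omega^(omega^omega) < omega^(omega^(omega^omega)).
The larger ordinal is omega^(omega^(omega^omega)) (from I-Sigma_3 (induction for Sigma_3 formulas)).

omega^(omega^(omega^omega))


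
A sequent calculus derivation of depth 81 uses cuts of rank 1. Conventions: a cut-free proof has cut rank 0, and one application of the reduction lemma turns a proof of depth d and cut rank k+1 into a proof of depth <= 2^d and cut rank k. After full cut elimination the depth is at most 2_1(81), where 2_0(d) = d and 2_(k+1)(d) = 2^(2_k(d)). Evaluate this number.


Each rank reduction sends depth d to at most 2^d; cut rank r needs r reductions.
2_0(81) = 81
2_1(81) = 2^81 = 2417851639229258349412352
Cut-free depth bound = 2417851639229258349412352

2417851639229258349412352


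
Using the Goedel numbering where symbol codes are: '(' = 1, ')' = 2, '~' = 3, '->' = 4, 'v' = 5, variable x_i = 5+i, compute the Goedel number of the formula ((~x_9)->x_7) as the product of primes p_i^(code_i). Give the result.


Formula: ((~x_9)->x_7)
Symbol codes: [1, 1, 3, 14, 2, 4, 12, 2]
Primes: [2, 3, 5, 7, 11, 13, 17, 19]
p_1^1 = 2^1 = 2
p_2^1 = 3^1 = 3
p_3^3 = 5^3 = 125
p_4^14 = 7^14 = 678223072849
p_5^2 = 11^2 = 121
p_6^4 = 13^4 = 28561
p_7^12 = 17^12 = 582622237229761
p_8^2 = 19^2 = 361
Product = 369731848079044463663556514536914736750

369731848079044463663556514536914736750


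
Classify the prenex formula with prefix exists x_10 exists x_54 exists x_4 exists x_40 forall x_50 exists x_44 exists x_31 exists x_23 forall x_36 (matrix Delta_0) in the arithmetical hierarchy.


Leading quantifier is exists, so the class is Sigma.
Number of quantifier blocks = alternations + 1 = 3 + 1 = 4.
Classification: Sigma_4

Sigma_4


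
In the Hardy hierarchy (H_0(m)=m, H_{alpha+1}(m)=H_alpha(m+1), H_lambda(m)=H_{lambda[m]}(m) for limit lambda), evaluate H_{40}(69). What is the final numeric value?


H_40(69):
For finite ordinals k, H_k(n) = n + k (each successor step adds 1).
H_40(69) = 69 + 40 = 109

109


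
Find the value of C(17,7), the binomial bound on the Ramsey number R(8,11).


R(8,11) <= C(8+11-2, 8-1) = C(17, 7)
C(17, 7) = 17! / (7! * 10!)
= 19448

19448


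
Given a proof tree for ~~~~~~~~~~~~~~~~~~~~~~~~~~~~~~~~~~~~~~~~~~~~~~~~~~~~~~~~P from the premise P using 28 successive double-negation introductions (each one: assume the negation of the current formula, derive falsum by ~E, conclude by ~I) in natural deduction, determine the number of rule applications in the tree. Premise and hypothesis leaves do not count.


Each double-negation introduction (from C infer ~~C) uses 2 inference nodes: one ~E (C and ~C give falsum) and one ~I (discharge ~C).
28 double negations = 28 * 2 = 56 inference nodes.

56


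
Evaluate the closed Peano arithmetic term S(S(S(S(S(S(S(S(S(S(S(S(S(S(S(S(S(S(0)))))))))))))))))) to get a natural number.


Counting successors applied to 0:
18 applications of S to 0 = 18

18


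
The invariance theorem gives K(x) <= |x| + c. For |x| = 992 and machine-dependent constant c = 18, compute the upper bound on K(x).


K(x) <= |x| + c = 992 + 18 = 1010

1010


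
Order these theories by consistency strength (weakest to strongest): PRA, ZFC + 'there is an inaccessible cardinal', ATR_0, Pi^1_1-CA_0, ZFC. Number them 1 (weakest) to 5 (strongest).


Ordering by consistency strength:
1. PRA
2. ATR_0
3. Pi^1_1-CA_0
4. ZFC
5. ZFC + 'there is an inaccessible cardinal'


PRA=1, ZFC + 'there is an inaccessible cardinal'=5, ATR_0=2, Pi^1_1-CA_0=3, ZFC=4


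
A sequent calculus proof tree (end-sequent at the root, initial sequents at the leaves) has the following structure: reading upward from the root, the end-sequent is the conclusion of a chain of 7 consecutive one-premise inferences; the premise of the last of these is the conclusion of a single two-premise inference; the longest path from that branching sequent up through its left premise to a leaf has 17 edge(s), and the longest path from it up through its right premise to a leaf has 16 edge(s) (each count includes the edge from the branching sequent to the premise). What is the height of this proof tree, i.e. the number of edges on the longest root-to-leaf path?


Longest path through the left premise: 17 edges (measured from the branching sequent)
Longest path through the right premise: 16 edges
Height of the subtree rooted at the branching sequent: max(17, 16) = 17
The branching sequent sits 7 edges above the root (the chain of one-premise inferences), so height = 17 + 7 = 24

24


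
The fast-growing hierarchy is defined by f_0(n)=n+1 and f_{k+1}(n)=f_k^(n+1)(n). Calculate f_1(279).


f_1(279) = f_0^280(279)
f_0 adds 1 each time, applied 280 times.
f_1(279) = 279 + 280 = 559

559


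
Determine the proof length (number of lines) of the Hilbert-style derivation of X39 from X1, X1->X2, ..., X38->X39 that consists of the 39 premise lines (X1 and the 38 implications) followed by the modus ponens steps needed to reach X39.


We have 39 premise lines: X1 and 38 implications.
Each implication is detached once by MP, giving 38 MP lines.
39 premise lines + 38 MP lines = 77 total lines.

77


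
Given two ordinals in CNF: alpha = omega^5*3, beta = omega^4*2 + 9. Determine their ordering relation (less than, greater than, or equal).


Compare term by term from highest exponent:
alpha = omega^5*3
beta = omega^4*2 + 9
Term 1: alpha has omega^5*3, beta has omega^4*2
Term 2: alpha has omega^0*0, beta has omega^0*9
Result: alpha > beta

alpha > beta


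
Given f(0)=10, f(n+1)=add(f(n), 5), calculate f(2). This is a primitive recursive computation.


f(0) = 10
f(1) = add(f(0), 5) = add(10, 5) = 15
f(2) = add(f(1), 5) = add(15, 5) = 20


20


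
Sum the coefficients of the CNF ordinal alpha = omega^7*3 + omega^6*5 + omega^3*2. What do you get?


CNF: omega^7*3 + omega^6*5 + omega^3*2
Coefficients: 3 + 5 + 2 = 10

10


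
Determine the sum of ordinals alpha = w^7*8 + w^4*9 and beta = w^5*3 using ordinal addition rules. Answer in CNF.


Ordinal addition (w^7*8 + w^4*9) + w^5*3:
alpha's leading term has exponent 7 > beta's exponent 5, so it survives.
alpha's tail term has exponent 4 < beta's exponent 5, so it is absorbed by beta.
In ordinal addition, any term followed by a strictly larger-exponent term is absorbed.
Result = w^7*8 + w^5*3

w^7*8 + w^5*3


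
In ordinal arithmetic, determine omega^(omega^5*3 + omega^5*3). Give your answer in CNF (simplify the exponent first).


omega^(omega^5*3 + omega^5*3):
Both terms of the exponent have the same exponent 5, so they merge: omega^5*3 + omega^5*3 = omega^5*(3+3) = omega^5*6.
omega raised to a CNF ordinal is a single CNF term: Result = omega^(omega^5*6)

omega^(omega^5*6)


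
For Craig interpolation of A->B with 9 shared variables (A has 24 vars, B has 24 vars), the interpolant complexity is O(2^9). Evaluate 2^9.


Shared atoms = 9
Craig interpolant size bound = 2^9
= 512

512


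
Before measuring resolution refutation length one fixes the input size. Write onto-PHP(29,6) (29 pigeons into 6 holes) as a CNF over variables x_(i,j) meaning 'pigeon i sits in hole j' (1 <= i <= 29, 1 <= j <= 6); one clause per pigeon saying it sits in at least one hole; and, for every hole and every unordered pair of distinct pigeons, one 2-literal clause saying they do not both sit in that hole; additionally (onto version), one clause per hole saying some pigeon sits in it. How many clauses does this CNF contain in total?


onto-PHP(29,6): 29 pigeons, 6 holes, 29*6 = 174 variables.
- pigeon clauses: one per pigeon -> 29 clauses
- hole clauses: 6 holes * C(29,2) = 6 * 406 -> 2436 clauses
- onto clauses: one per hole -> 6 clauses
Total clauses = 29 + 2436 + 6 = 2471

2471


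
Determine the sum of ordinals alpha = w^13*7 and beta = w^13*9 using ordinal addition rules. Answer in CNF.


Ordinal addition w^13*7 + w^13*9:
Both terms have the same exponent 13.
w^e*c + w^e*d = w^e*(c+d).
Result = w^13*(7+9) = w^13*16

w^13*16


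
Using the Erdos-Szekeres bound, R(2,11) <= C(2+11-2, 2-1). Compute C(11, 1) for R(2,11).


R(2,11) <= C(2+11-2, 2-1) = C(11, 1)
C(11, 1) = 11! / (1! * 10!)
= 11

11


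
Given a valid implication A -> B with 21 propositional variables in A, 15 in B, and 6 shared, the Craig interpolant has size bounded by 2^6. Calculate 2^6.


Shared atoms = 6
Craig interpolant size bound = 2^6
= 64

64


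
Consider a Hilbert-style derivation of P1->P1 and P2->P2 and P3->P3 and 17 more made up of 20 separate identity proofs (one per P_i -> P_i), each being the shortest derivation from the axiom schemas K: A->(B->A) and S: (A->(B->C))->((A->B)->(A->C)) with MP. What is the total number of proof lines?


The shortest proof of A->A from K and S in the Hilbert calculus has exactly 5 lines:
(1) K instance A->((A->A)->A), (2) S instance, (3) MP on 1,2, (4) K instance A->(A->A), (5) MP on 3,4.
For 20 independent identities: 20 * 5 = 100 lines total.

100


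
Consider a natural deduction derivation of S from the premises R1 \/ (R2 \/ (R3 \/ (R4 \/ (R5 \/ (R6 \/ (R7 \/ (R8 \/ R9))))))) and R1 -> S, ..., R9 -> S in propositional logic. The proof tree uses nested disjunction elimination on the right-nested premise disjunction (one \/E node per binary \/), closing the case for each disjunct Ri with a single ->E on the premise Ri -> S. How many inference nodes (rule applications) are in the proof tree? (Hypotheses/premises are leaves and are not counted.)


The premise R1 \/ (R2 \/ (R3 \/ (R4 \/ (R5 \/ (R6 \/ (R7 \/ (R8 \/ R9))))))) contains 9 disjuncts, hence 8 binary \/ connectives.
- Each binary \/ is eliminated once: 8 \/E nodes.
- Each of the 9 cases Ri derives S by one ->E with Ri -> S: 9 ->E nodes.
Total = 8 + 9 = 17

17


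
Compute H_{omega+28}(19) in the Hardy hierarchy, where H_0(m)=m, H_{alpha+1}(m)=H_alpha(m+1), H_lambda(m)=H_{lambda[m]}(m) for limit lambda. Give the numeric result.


H_{omega+28}(19):
Unwind the 28 successor steps: H_{omega+28}(19) = H_omega(19+28) = H_omega(47).
H_omega(m) = H_m(m) = m + m = 2m.
Result = 2 * 47 = 94

94


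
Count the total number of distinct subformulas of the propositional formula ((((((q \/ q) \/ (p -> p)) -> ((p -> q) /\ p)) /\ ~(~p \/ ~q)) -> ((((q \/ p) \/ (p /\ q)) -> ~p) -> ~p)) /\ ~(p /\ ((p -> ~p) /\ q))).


Formula: ((((((q \/ q) \/ (p -> p)) -> ((p -> q) /\ p)) /\ ~(~p \/ ~q)) -> ((((q \/ p) \/ (p /\ q)) -> ~p) -> ~p)) /\ ~(p /\ ((p -> ~p) /\ q)))
Subformulas found:
  1. p
  2. q
  3. ~p
  4. ~q
  5. (q \/ p)
  6. (p /\ q)
  7. (p -> p)
  8. (p -> q)
  9. (q \/ q)
  10. (p -> ~p)
  11. (~p \/ ~q)
  12. ~(~p \/ ~q)
  13. ((p -> q) /\ p)
  14. ((p -> ~p) /\ q)
  15. ((q \/ q) \/ (p -> p))
  16. ((q \/ p) \/ (p /\ q))
  17. (p /\ ((p -> ~p) /\ q))
  18. ~(p /\ ((p -> ~p) /\ q))
  19. (((q \/ p) \/ (p /\ q)) -> ~p)
  20. ((((q \/ p) \/ (p /\ q)) -> ~p) -> ~p)
  21. (((q \/ q) \/ (p -> p)) -> ((p -> q) /\ p))
  22. ((((q \/ q) \/ (p -> p)) -> ((p -> q) /\ p)) /\ ~(~p \/ ~q))
  23. (((((q \/ q) \/ (p -> p)) -> ((p -> q) /\ p)) /\ ~(~p \/ ~q)) -> ((((q \/ p) \/ (p /\ q)) -> ~p) -> ~p))
  24. ((((((q \/ q) \/ (p -> p)) -> ((p -> q) /\ p)) /\ ~(~p \/ ~q)) -> ((((q \/ p) \/ (p /\ q)) -> ~p) -> ~p)) /\ ~(p /\ ((p -> ~p) /\ q)))
Total distinct subformulas = 24

24


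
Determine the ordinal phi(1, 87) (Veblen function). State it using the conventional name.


phi(1, 87):
phi(1, beta) = epsilon_beta (the beta-th epsilon number).
phi(1, 87) = epsilon_87

epsilon_87


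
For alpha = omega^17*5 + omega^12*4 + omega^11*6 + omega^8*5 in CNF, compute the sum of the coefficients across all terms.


CNF: omega^17*5 + omega^12*4 + omega^11*6 + omega^8*5
Coefficients: 5 + 4 + 6 + 5 = 20

20


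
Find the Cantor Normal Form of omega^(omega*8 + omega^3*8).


omega^(omega*8 + omega^3*8):
In ordinal addition a term is absorbed by a following term of strictly larger exponent: 1 < 3, so omega*8 + omega^3*8 = omega^3*8.
omega raised to a CNF ordinal is a single CNF term: Result = omega^(omega^3*8)

omega^(omega^3*8)


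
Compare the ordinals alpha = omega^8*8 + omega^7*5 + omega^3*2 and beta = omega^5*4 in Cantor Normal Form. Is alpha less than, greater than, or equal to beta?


Compare term by term from highest exponent:
alpha = omega^8*8 + omega^7*5 + omega^3*2
beta = omega^5*4
Term 1: alpha has omega^8*8, beta has omega^5*4
Term 2: alpha has omega^7*5, beta has omega^0*0
Term 3: alpha has omega^3*2, beta has omega^0*0
Result: alpha > beta

alpha > beta


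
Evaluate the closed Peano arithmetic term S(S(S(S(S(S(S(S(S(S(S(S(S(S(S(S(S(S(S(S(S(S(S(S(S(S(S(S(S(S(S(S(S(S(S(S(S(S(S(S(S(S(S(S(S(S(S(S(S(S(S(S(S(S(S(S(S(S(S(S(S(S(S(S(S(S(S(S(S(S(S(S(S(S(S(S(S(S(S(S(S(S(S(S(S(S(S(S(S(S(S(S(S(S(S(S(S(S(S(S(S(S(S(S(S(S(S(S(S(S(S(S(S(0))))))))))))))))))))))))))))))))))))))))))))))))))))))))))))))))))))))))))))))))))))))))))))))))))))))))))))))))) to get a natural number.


Counting successors applied to 0:
113 applications of S to 0 = 113

113


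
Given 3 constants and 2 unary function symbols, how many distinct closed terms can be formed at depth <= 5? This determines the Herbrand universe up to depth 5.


Herbrand terms by depth:
Depth 0: 3 constants
Depth 1: 6 new terms (running total: 9)
Depth 2: 12 new terms (running total: 21)
Depth 3: 24 new terms (running total: 45)
Depth 4: 48 new terms (running total: 93)
Depth 5: 96 new terms (running total: 189)
Total distinct ground terms = 189

189


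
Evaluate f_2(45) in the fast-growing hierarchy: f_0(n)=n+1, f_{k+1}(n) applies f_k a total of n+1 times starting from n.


f_2(45) = f_1^46(45)
f_1(m) = 2m + 1.
Iterating: f_1^k(n) = 2^k*(n+1) - 1.
f_2(45) = 2^46*(45+1) - 1 = 70368744177664*46 - 1 = 3236962232172543

3236962232172543


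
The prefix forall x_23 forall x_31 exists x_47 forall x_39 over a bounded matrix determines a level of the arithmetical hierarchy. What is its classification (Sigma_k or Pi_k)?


Leading quantifier is forall, so the class is Pi.
Number of quantifier blocks = alternations + 1 = 2 + 1 = 3.
Classification: Pi_3

Pi_3


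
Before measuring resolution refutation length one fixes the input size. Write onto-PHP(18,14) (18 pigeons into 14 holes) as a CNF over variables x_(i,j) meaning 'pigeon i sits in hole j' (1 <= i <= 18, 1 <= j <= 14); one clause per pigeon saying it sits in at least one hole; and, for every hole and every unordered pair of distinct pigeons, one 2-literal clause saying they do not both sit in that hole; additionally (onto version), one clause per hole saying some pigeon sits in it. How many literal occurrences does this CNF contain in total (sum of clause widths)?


onto-PHP(18,14): 18 pigeons, 14 holes, 18*14 = 252 variables.
- pigeon clauses: one per pigeon -> 18 clauses of width 14 -> 252 literals
- hole clauses: 14 holes * C(18,2) = 14 * 153 -> 2142 clauses of width 2 -> 4284 literals
- onto clauses: one per hole -> 14 clauses of width 18 -> 252 literals
Total literal occurrences = 252 + 4284 + 252 = 4788

4788


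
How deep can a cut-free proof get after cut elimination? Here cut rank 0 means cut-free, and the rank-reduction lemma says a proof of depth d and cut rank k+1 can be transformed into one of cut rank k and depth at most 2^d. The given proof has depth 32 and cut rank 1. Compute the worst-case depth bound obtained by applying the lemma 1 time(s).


Each rank reduction sends depth d to at most 2^d; cut rank r needs r reductions.
2_0(32) = 32
2_1(32) = 2^32 = 4294967296
Cut-free depth bound = 4294967296

4294967296


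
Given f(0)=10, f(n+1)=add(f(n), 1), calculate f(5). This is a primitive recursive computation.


f(0) = 10
f(1) = add(f(0), 1) = add(10, 1) = 11
f(2) = add(f(1), 1) = add(11, 1) = 12
f(3) = add(f(2), 1) = add(12, 1) = 13
f(4) = add(f(3), 1) = add(13, 1) = 14
f(5) = add(f(4), 1) = add(14, 1) = 15


15


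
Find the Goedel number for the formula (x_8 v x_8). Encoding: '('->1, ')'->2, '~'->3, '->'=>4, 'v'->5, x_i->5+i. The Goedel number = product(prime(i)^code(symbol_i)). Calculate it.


Formula: (x_8 v x_8)
Symbol codes: [1, 13, 5, 13, 2]
Primes: [2, 3, 5, 7, 11]
p_1^1 = 2^1 = 2
p_2^13 = 3^13 = 1594323
p_3^5 = 5^5 = 3125
p_4^13 = 7^13 = 96889010407
p_5^2 = 11^2 = 121
Product = 116819735665209092381250

116819735665209092381250


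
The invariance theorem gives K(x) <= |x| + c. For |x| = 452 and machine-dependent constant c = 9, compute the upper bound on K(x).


K(x) <= |x| + c = 452 + 9 = 461

461


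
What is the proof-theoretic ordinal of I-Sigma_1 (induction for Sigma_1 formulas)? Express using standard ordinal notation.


The proof-theoretic ordinal of I-Sigma_1 (induction for Sigma_1 formulas) is a standard result in ordinal analysis.
This ordinal is the supremum of order types of primitive recursive well-orderings
that the theory can prove to be well-ordered.
For I-Sigma_1 (induction for Sigma_1 formulas), the proof-theoretic ordinal is omega^omega.

omega^omega
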